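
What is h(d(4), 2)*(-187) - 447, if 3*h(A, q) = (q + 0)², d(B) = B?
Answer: -2089/3 ≈ -696.33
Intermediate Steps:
h(A, q) = q²/3 (h(A, q) = (q + 0)²/3 = q²/3)
h(d(4), 2)*(-187) - 447 = ((⅓)*2²)*(-187) - 447 = ((⅓)*4)*(-187) - 447 = (4/3)*(-187) - 447 = -748/3 - 447 = -2089/3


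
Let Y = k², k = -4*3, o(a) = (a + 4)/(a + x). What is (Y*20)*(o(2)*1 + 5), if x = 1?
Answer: 20160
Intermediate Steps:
o(a) = (4 + a)/(1 + a) (o(a) = (a + 4)/(a + 1) = (4 + a)/(1 + a))
k = -12
Y = 144 (Y = (-12)² = 144)
(Y*20)*(o(2)*1 + 5) = (144*20)*(((4 + 2)/(1 + 2))*1 + 5) = 2880*((6/3)*1 + 5) = 2880*(((⅓)*6)*1 + 5) = 2880*(2*1 + 5) = 2880*(2 + 5) = 2880*7 = 20160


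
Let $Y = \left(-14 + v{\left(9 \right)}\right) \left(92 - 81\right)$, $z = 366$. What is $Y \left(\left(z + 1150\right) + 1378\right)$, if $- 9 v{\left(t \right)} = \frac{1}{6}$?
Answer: $- \frac{12049169}{27} \approx -4.4627 \cdot 10^{5}$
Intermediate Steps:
$v{\left(t \right)} = - \frac{1}{54}$ ($v{\left(t \right)} = - \frac{1}{9 \cdot 6} = \left(- \frac{1}{9}\right) \frac{1}{6} = - \frac{1}{54}$)
$Y = - \frac{8327}{54}$ ($Y = \left(-14 - \frac{1}{54}\right) \left(92 - 81\right) = \left(- \frac{757}{54}\right) 11 = - \frac{8327}{54} \approx -154.2$)
$Y \left(\left(z + 1150\right) + 1378\right) = - \frac{8327 \left(\left(366 + 1150\right) + 1378\right)}{54} = - \frac{8327 \left(1516 + 1378\right)}{54} = \left(- \frac{8327}{54}\right) 2894 = - \frac{12049169}{27}$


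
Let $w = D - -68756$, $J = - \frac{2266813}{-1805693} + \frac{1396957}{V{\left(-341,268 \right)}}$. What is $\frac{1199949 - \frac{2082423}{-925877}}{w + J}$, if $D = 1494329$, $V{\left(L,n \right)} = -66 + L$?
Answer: $\frac{816498181140126629496}{1061255277510686329925} \approx 0.76937$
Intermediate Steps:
$J = - \frac{2521552883310}{734917051}$ ($J = - \frac{2266813}{-1805693} + \frac{1396957}{-66 - 341} = \left(-2266813\right) \left(- \frac{1}{1805693}\right) + \frac{1396957}{-407} = \frac{2266813}{1805693} + 1396957 \left(- \frac{1}{407}\right) = \frac{2266813}{1805693} - \frac{1396957}{407} = - \frac{2521552883310}{734917051} \approx -3431.1$)
$w = 1563085$ ($w = 1494329 - -68756 = 1494329 + 68756 = 1563085$)
$\frac{1199949 - \frac{2082423}{-925877}}{w + J} = \frac{1199949 - \frac{2082423}{-925877}}{1563085 - \frac{2521552883310}{734917051}} = \frac{1199949 - - \frac{2082423}{925877}}{\frac{1146216265779025}{734917051}} = \left(1199949 + \frac{2082423}{925877}\right) \frac{734917051}{1146216265779025} = \frac{1111007262696}{925877} \cdot \frac{734917051}{1146216265779025} = \frac{816498181140126629496}{1061255277510686329925}$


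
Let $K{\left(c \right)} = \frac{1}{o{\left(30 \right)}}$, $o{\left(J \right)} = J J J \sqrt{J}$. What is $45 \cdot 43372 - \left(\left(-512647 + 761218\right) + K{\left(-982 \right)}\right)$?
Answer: $1703169 - \frac{\sqrt{30}}{810000} \approx 1.7032 \cdot 10^{6}$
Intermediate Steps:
$o{\left(J \right)} = J^{\frac{7}{2}}$ ($o{\left(J \right)} = J^{2} J \sqrt{J} = J^{3} \sqrt{J} = J^{\frac{7}{2}}$)
$K{\left(c \right)} = \frac{\sqrt{30}}{810000}$ ($K{\left(c \right)} = \frac{1}{30^{\frac{7}{2}}} = \frac{1}{27000 \sqrt{30}} = \frac{\sqrt{30}}{810000}$)
$45 \cdot 43372 - \left(\left(-512647 + 761218\right) + K{\left(-982 \right)}\right) = 45 \cdot 43372 - \left(\left(-512647 + 761218\right) + \frac{\sqrt{30}}{810000}\right) = 1951740 - \left(248571 + \frac{\sqrt{30}}{810000}\right) = 1703169 - \frac{\sqrt{30}}{810000}$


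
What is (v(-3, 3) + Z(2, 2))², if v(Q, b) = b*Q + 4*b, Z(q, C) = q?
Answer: 25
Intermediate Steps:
v(Q, b) = 4*b + Q*b (v(Q, b) = Q*b + 4*b = 4*b + Q*b)
(v(-3, 3) + Z(2, 2))² = (3*(4 - 3) + 2)² = (3*1 + 2)² = (3 + 2)² = 5² = 25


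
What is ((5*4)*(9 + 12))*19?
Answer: 7980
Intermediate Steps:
((5*4)*(9 + 12))*19 = (20*21)*19 = 420*19 = 7980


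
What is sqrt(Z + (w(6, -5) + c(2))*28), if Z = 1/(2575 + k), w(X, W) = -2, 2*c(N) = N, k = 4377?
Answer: I*sqrt(338310390)/3476 ≈ 5.2915*I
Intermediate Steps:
c(N) = N/2
Z = 1/6952 (Z = 1/(2575 + 4377) = 1/6952 ≈ 0.00014384)
sqrt(Z + (w(6, -5) + c(2))*28) = sqrt(1/6952 + (-2 + (1/2)*2)*28) = sqrt(1/6952 + (-2 + 1)*28) = sqrt(1/6952 - 1*28) = sqrt(1/6952 - 28) = sqrt(-194655/6952) = I*sqrt(338310390)/3476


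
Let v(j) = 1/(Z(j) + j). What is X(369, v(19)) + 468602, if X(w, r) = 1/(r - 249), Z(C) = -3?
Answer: 1866441750/3983 ≈ 4.6860e+5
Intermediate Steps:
v(j) = 1/(-3 + j)
X(w, r) = 1/(-249 + r)
X(369, v(19)) + 468602 = 1/(-249 + 1/(-3 + 19)) + 468602 = 1/(-249 + 1/16) + 468602 = 1/(-3983/16) + 468602 = -16/3983 + 468602 = 1866441750/3983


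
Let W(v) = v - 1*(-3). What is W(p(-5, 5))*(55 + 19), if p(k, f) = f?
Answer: 592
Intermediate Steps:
W(v) = 3 + v (W(v) = v + 3 = 3 + v)
W(p(-5, 5))*(55 + 19) = (3 + 5)*(55 + 19) = 8*74 = 592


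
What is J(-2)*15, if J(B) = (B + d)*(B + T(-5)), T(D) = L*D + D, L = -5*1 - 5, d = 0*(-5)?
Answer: -1290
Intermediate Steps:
d = 0
L = -10 (L = -5 - 5 = -10)
T(D) = -9*D (T(D) = -10*D + D = -9*D)
J(B) = B*(45 + B) (J(B) = (B + 0)*(B - 9*(-5)) = B*(B + 45) = B*(45 + B))
J(-2)*15 = -2*(45 - 2)*15 = -2*43*15 = -86*15 = -1290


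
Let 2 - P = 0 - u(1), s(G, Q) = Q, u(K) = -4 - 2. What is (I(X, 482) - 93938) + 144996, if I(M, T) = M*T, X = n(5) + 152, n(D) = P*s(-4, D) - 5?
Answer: 112272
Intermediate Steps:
u(K) = -6
P = -4 (P = 2 - (0 - 1*(-6)) = 2 - (0 + 6) = 2 - 1*6 = 2 - 6 = -4)
n(D) = -5 - 4*D (n(D) = -4*D - 5 = -5 - 4*D)
X = 127 (X = (-5 - 4*5) + 152 = (-5 - 20) + 152 = -25 + 152 = 127)
(I(X, 482) - 93938) + 144996 = (127*482 - 93938) + 144996 = (61214 - 93938) + 144996 = -32724 + 144996 = 112272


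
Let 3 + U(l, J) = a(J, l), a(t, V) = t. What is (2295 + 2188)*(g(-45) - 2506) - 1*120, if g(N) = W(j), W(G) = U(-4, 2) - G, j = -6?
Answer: -11212103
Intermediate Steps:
U(l, J) = -3 + J
W(G) = -1 - G (W(G) = (-3 + 2) - G = -1 - G)
g(N) = 5 (g(N) = -1 - 1*(-6) = -1 + 6 = 5)
(2295 + 2188)*(g(-45) - 2506) - 1*120 = (2295 + 2188)*(5 - 2506) - 1*120 = 4483*(-2501) - 120 = -11211983 - 120 = -11212103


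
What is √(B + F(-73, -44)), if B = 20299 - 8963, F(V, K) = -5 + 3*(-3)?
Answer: 3*√1258 ≈ 106.40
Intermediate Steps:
F(V, K) = -14 (F(V, K) = -5 - 9 = -14)
B = 11336
√(B + F(-73, -44)) = √(11336 - 14) = √11322 = 3*√1258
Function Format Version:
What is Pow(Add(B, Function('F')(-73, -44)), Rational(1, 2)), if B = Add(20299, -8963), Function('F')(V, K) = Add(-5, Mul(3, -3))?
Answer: Mul(3, Pow(1258, Rational(1, 2))) ≈ 106.40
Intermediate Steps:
Function('F')(V, K) = -14 (Function('F')(V, K) = Add(-5, -9) = -14)
B = 11336
Pow(Add(B, Function('F')(-73, -44)), Rational(1, 2)) = Pow(Add(11336, -14), Rational(1, 2)) = Pow(11322, Rational(1, 2)) = Mul(3, Pow(1258, Rational(1, 2)))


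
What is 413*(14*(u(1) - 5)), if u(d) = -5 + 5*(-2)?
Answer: -115640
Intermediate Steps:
u(d) = -15 (u(d) = -5 - 10 = -15)
413*(14*(u(1) - 5)) = 413*(14*(-15 - 5)) = 413*(14*(-20)) = 413*(-280) = -115640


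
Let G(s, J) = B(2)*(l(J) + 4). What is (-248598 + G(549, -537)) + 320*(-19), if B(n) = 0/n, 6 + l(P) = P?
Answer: -254678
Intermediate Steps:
l(P) = -6 + P
B(n) = 0
G(s, J) = 0 (G(s, J) = 0*((-6 + J) + 4) = 0*(-2 + J) = 0)
(-248598 + G(549, -537)) + 320*(-19) = (-248598 + 0) + 320*(-19) = -248598 - 6080 = -254678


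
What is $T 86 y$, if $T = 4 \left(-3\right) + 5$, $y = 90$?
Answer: $-54180$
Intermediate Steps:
$T = -7$ ($T = -12 + 5 = -7$)
$T 86 y = \left(-7\right) 86 \cdot 90 = \left(-602\right) 90 = -54180$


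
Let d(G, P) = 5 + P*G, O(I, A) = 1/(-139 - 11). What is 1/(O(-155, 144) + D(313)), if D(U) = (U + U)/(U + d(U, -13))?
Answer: -562650/97651 ≈ -5.7618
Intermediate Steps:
O(I, A) = -1/150 (O(I, A) = 1/(-150) = -1/150)
d(G, P) = 5 + G*P
D(U) = 2*U/(5 - 12*U) (D(U) = (U + U)/(U + (5 + U*(-13))) = (2*U)/(U + (5 - 13*U)) = (2*U)/(5 - 12*U) = 2*U/(5 - 12*U))
1/(O(-155, 144) + D(313)) = 1/(-1/150 + 2*313/(5 - 12*313)) = 1/(-1/150 + 2*313/(5 - 3756)) = 1/(-1/150 + 2*313/(-3751)) = 1/(-1/150 + 2*313*(-1/3751)) = 1/(-1/150 - 626/3751) = 1/(-97651/562650) = -562650/97651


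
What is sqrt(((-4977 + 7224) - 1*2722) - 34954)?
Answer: I*sqrt(35429) ≈ 188.23*I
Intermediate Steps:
sqrt(((-4977 + 7224) - 1*2722) - 34954) = sqrt((2247 - 2722) - 34954) = sqrt(-475 - 34954) = sqrt(-35429) = I*sqrt(35429)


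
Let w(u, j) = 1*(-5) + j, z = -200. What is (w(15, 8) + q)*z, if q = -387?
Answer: 76800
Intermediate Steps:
w(u, j) = -5 + j
(w(15, 8) + q)*z = ((-5 + 8) - 387)*(-200) = (3 - 387)*(-200) = -384*(-200) = 76800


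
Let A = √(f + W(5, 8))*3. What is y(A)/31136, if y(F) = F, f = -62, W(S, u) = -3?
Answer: 3*I*√65/31136 ≈ 0.00077681*I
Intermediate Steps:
A = 3*I*√65 (A = √(-62 - 3)*3 = √(-65)*3 = (I*√65)*3 = 3*I*√65 ≈ 24.187*I)
y(A)/31136 = (3*I*√65)/31136 = (3*I*√65)*(1/31136) = 3*I*√65/31136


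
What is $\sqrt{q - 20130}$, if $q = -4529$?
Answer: $i \sqrt{24659} \approx 157.03 i$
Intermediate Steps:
$\sqrt{q - 20130} = \sqrt{-4529 - 20130} = \sqrt{-24659} = i \sqrt{24659}$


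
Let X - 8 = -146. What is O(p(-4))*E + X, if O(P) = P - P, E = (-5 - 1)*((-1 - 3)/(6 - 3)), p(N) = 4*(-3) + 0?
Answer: -138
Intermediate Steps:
p(N) = -12 (p(N) = -12 + 0 = -12)
X = -138 (X = 8 - 146 = -138)
E = 8 (E = -(-24)/3 = -6*(-4/3) = 8)
O(P) = 0
O(p(-4))*E + X = 0*8 - 138 = 0 - 138 = -138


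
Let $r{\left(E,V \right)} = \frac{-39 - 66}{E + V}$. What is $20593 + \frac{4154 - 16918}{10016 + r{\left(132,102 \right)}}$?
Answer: $\frac{16086523717}{781213} \approx 20592.0$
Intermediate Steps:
$r{\left(E,V \right)} = - \frac{105}{E + V}$
$20593 + \frac{4154 - 16918}{10016 + r{\left(132,102 \right)}} = 20593 + \frac{4154 - 16918}{10016 - \frac{105}{132 + 102}} = 20593 - \frac{12764}{10016 - \frac{105}{234}} = 20593 - \frac{12764}{10016 - \frac{35}{78}} = 20593 - \frac{12764}{\frac{781213}{78}} = 20593 - \frac{995592}{781213} = \frac{16086523717}{781213}$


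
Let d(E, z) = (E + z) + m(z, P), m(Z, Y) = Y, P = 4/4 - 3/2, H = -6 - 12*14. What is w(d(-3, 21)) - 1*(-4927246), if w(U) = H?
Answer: 4927072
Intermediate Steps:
H = -174 (H = -6 - 168 = -174)
P = -½ (P = 4*(¼) - 3*½ = 1 - 3/2 = -½ ≈ -0.50000)
d(E, z) = -½ + E + z (d(E, z) = (E + z) - ½ = -½ + E + z)
w(U) = -174
w(d(-3, 21)) - 1*(-4927246) = -174 - 1*(-4927246) = -174 + 4927246 = 4927072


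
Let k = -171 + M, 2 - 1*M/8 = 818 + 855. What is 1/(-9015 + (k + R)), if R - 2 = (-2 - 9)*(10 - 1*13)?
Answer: -1/22519 ≈ -4.4407e-5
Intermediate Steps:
M = -13368 (M = 16 - 8*(818 + 855) = 16 - 8*1673 = 16 - 13384 = -13368)
R = 35 (R = 2 + (-2 - 9)*(10 - 1*13) = 2 - 11*(10 - 13) = 2 - 11*(-3) = 2 + 33 = 35)
k = -13539 (k = -171 - 13368 = -13539)
1/(-9015 + (k + R)) = 1/(-9015 + (-13539 + 35)) = 1/(-9015 - 13504) = 1/(-22519) = -1/22519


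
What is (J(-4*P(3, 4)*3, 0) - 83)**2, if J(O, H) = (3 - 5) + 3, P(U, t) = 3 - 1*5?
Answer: 6724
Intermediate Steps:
P(U, t) = -2 (P(U, t) = 3 - 5 = -2)
J(O, H) = 1 (J(O, H) = -2 + 3 = 1)
(J(-4*P(3, 4)*3, 0) - 83)**2 = (1 - 83)**2 = (-82)**2 = 6724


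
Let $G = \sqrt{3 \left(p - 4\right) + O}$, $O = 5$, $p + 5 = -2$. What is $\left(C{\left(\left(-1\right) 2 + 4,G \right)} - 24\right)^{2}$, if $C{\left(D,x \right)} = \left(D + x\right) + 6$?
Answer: $228 - 64 i \sqrt{7} \approx 228.0 - 169.33 i$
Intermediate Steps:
$p = -7$ ($p = -5 - 2 = -7$)
$G = 2 i \sqrt{7}$ ($G = \sqrt{3 \left(-7 - 4\right) + 5} = \sqrt{3 \left(-11\right) + 5} = \sqrt{-33 + 5} = \sqrt{-28} = 2 i \sqrt{7} \approx 5.2915 i$)
$C{\left(D,x \right)} = 6 + D + x$
$\left(C{\left(\left(-1\right) 2 + 4,G \right)} - 24\right)^{2} = \left(\left(6 + \left(\left(-1\right) 2 + 4\right) + 2 i \sqrt{7}\right) - 24\right)^{2} = \left(\left(6 + \left(-2 + 4\right) + 2 i \sqrt{7}\right) - 24\right)^{2} = \left(\left(6 + 2 + 2 i \sqrt{7}\right) - 24\right)^{2} = \left(\left(8 + 2 i \sqrt{7}\right) - 24\right)^{2} = \left(-16 + 2 i \sqrt{7}\right)^{2}$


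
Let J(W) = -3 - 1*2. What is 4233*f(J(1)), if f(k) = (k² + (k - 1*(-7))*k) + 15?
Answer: 126990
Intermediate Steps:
J(W) = -5 (J(W) = -3 - 2 = -5)
f(k) = 15 + k² + k*(7 + k) (f(k) = (k² + (k + 7)*k) + 15 = (k² + (7 + k)*k) + 15 = (k² + k*(7 + k)) + 15 = 15 + k² + k*(7 + k))
4233*f(J(1)) = 4233*(15 + 2*(-5)² + 7*(-5)) = 4233*(15 + 2*25 - 35) = 4233*(15 + 50 - 35) = 4233*30 = 126990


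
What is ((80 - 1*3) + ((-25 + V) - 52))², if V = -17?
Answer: 289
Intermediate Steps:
((80 - 1*3) + ((-25 + V) - 52))² = ((80 - 1*3) + ((-25 - 17) - 52))² = ((80 - 3) + (-42 - 52))² = (77 - 94)² = (-17)² = 289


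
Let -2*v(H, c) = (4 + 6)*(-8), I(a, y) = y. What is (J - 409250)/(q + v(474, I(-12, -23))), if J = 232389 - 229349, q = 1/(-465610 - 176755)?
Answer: -37276440950/3670657 ≈ -10155.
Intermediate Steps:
v(H, c) = 40 (v(H, c) = -(4 + 6)*(-8)/2 = -5*(-8) = -½*(-80) = 40)
q = -1/642365 (q = 1/(-642365) = -1/642365 ≈ -1.5567e-6)
J = 3040
(J - 409250)/(q + v(474, I(-12, -23))) = (3040 - 409250)/(-1/642365 + 40) = -406210/25694599/642365 = -406210*642365/25694599 = -37276440950/3670657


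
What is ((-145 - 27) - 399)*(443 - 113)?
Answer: -188430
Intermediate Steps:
((-145 - 27) - 399)*(443 - 113) = (-172 - 399)*330 = -571*330 = -188430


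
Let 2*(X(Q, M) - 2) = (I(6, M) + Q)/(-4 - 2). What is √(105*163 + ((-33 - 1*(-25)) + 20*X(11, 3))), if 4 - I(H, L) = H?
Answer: 2*√4283 ≈ 130.89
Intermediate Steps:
I(H, L) = 4 - H
X(Q, M) = 13/6 - Q/12 (X(Q, M) = 2 + (((4 - 1*6) + Q)/(-4 - 2))/2 = 2 + (((4 - 6) + Q)/(-6))/2 = 2 + ((-2 + Q)*(-⅙))/2 = 2 + (⅓ - Q/6)/2 = 2 + (⅙ - Q/12) = 13/6 - Q/12)
√(105*163 + ((-33 - 1*(-25)) + 20*X(11, 3))) = √(105*163 + ((-33 - 1*(-25)) + 20*(13/6 - 1/12*11))) = √(17115 + ((-33 + 25) + 20*(13/6 - 11/12))) = √(17115 + (-8 + 20*(5/4))) = √(17115 + (-8 + 25)) = √(17115 + 17) = √17132 = 2*√4283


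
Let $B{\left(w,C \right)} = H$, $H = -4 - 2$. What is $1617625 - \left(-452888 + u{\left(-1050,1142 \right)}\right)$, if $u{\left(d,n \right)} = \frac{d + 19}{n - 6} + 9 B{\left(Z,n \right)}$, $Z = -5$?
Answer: $\frac{2352165143}{1136} \approx 2.0706 \cdot 10^{6}$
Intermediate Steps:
$H = -6$ ($H = -4 - 2 = -6$)
$B{\left(w,C \right)} = -6$
$u{\left(d,n \right)} = -54 + \frac{19 + d}{-6 + n}$ ($u{\left(d,n \right)} = \frac{d + 19}{n - 6} + 9 \left(-6\right) = \frac{19 + d}{-6 + n} - 54 = -54 + \frac{19 + d}{-6 + n}$)
$1617625 - \left(-452888 + u{\left(-1050,1142 \right)}\right) = 1617625 - \left(-452888 + \frac{343 - 1050 - 61668}{-6 + 1142}\right) = 1617625 - \left(-452888 + \frac{343 - 1050 - 61668}{1136}\right) = 1617625 - \left(-452888 + \frac{1}{1136} \left(-62375\right)\right) = 1617625 - \left(-452888 - \frac{62375}{1136}\right) = 1617625 - - \frac{514543143}{1136} = 1617625 + \frac{514543143}{1136} = \frac{2352165143}{1136}$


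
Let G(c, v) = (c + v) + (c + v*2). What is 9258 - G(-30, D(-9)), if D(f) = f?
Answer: 9345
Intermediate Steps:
G(c, v) = 2*c + 3*v (G(c, v) = (c + v) + (c + 2*v) = 2*c + 3*v)
9258 - G(-30, D(-9)) = 9258 - (2*(-30) + 3*(-9)) = 9258 - (-60 - 27) = 9258 - 1*(-87) = 9258 + 87 = 9345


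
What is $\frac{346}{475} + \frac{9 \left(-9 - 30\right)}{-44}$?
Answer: $\frac{181949}{20900} \approx 8.7057$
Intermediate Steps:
$\frac{346}{475} + \frac{9 \left(-9 - 30\right)}{-44} = 346 \cdot \frac{1}{475} + 9 \left(-9 - 30\right) \left(- \frac{1}{44}\right) = \frac{346}{475} + 9 \left(-39\right) \left(- \frac{1}{44}\right) = \frac{346}{475} - - \frac{351}{44} = \frac{346}{475} + \frac{351}{44} = \frac{181949}{20900}$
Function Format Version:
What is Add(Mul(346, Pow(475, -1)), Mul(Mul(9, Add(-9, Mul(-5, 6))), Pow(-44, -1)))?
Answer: Rational(181949, 20900) ≈ 8.7057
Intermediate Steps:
Add(Mul(346, Pow(475, -1)), Mul(Mul(9, Add(-9, Mul(-5, 6))), Pow(-44, -1))) = Add(Mul(346, Rational(1, 475)), Mul(Mul(9, Add(-9, -30)), Rational(-1, 44))) = Add(Rational(346, 475), Mul(Mul(9, -39), Rational(-1, 44))) = Add(Rational(346, 475), Mul(-351, Rational(-1, 44))) = Add(Rational(346, 475), Rational(351, 44)) = Rational(181949, 20900)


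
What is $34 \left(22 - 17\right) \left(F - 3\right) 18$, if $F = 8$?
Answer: $15300$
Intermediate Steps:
$34 \left(22 - 17\right) \left(F - 3\right) 18 = 34 \left(22 - 17\right) \left(8 - 3\right) 18 = 34 \cdot 5 \cdot 5 \cdot 18 = 34 \cdot 25 \cdot 18 = 850 \cdot 18 = 15300$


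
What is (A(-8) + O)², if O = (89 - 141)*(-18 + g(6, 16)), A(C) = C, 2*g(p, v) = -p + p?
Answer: 861184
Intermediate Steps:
g(p, v) = 0 (g(p, v) = (-p + p)/2 = (½)*0 = 0)
O = 936 (O = (89 - 141)*(-18 + 0) = -52*(-18) = 936)
(A(-8) + O)² = (-8 + 936)² = 928² = 861184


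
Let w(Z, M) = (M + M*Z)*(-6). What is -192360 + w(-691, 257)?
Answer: 871620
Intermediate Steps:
w(Z, M) = -6*M - 6*M*Z
-192360 + w(-691, 257) = -192360 - 6*257*(1 - 691) = -192360 - 6*257*(-690) = -192360 + 1063980 = 871620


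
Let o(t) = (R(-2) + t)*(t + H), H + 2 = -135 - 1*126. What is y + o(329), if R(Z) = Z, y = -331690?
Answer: -310108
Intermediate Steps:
H = -263 (H = -2 + (-135 - 1*126) = -2 + (-135 - 126) = -2 - 261 = -263)
o(t) = (-263 + t)*(-2 + t) (o(t) = (-2 + t)*(t - 263) = (-2 + t)*(-263 + t) = (-263 + t)*(-2 + t))
y + o(329) = -331690 + (526 + 329**2 - 265*329) = -331690 + (526 + 108241 - 87185) = -331690 + 21582 = -310108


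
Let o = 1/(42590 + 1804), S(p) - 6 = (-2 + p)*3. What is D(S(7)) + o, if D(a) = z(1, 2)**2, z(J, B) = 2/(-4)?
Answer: 22199/88788 ≈ 0.25002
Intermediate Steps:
S(p) = 3*p (S(p) = 6 + (-2 + p)*3 = 6 + (-6 + 3*p) = 3*p)
z(J, B) = -1/2 (z(J, B) = 2*(-1/4) = -1/2)
D(a) = 1/4 (D(a) = (-1/2)**2 = 1/4)
o = 1/44394 ≈ 2.2526e-5
D(S(7)) + o = 1/4 + 1/44394 = 22199/88788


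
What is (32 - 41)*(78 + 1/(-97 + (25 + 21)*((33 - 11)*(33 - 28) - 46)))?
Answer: -666201/949 ≈ -702.00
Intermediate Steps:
(32 - 41)*(78 + 1/(-97 + (25 + 21)*((33 - 11)*(33 - 28) - 46))) = -9*(78 + 1/(-97 + 46*(22*5 - 46))) = -9*(78 + 1/(-97 + 46*(110 - 46))) = -9*(78 + 1/(-97 + 46*64)) = -9*(78 + 1/(-97 + 2944)) = -9*(78 + 1/2847) = -9*222067/2847 = -666201/949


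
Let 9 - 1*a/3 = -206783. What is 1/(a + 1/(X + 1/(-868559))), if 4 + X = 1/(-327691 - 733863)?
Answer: 3688091052857/2288002252984933546 ≈ 1.6119e-6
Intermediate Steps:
a = 620376 (a = 27 - 3*(-206783) = 27 + 620349 = 620376)
X = -4246217/1061554 (X = -4 + 1/(-327691 - 733863) = -4 + 1/(-1061554) = -4 - 1/1061554 = -4246217/1061554 ≈ -4.0000)
1/(a + 1/(X + 1/(-868559))) = 1/(620376 + 1/(-4246217/1061554 + 1/(-868559))) = 1/(620376 + 1/(-4246217/1061554 - 1/868559)) = 1/(620376 + 1/(-3688091052857/922022280686)) = 1/(620376 - 922022280686/3688091052857) = 1/(2288002252984933546/3688091052857) = 3688091052857/2288002252984933546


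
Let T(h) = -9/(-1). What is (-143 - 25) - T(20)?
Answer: -177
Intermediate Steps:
T(h) = 9 (T(h) = -9*(-1) = 9)
(-143 - 25) - T(20) = (-143 - 25) - 1*9 = -168 - 9 = -177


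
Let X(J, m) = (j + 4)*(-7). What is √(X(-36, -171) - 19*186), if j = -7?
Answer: I*√3513 ≈ 59.271*I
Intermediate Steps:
X(J, m) = 21 (X(J, m) = (-7 + 4)*(-7) = -3*(-7) = 21)
√(X(-36, -171) - 19*186) = √(21 - 19*186) = √(21 - 3534) = √(-3513) = I*√3513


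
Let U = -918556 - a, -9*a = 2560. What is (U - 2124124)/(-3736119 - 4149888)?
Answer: 27381560/70974063 ≈ 0.38580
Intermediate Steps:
a = -2560/9 (a = -⅑*2560 = -2560/9 ≈ -284.44)
U = -8264444/9 (U = -918556 - 1*(-2560/9) = -918556 + 2560/9 = -8264444/9 ≈ -9.1827e+5)
(U - 2124124)/(-3736119 - 4149888) = (-8264444/9 - 2124124)/(-3736119 - 4149888) = -27381560/9/(-7886007) = -27381560/9*(-1/7886007) = 27381560/70974063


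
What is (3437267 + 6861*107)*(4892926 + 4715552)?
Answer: 40080747478332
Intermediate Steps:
(3437267 + 6861*107)*(4892926 + 4715552) = (3437267 + 734127)*9608478 = 4171394*9608478 = 40080747478332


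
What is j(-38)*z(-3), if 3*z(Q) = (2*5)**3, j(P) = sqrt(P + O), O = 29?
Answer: 1000*I ≈ 1000.0*I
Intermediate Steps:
j(P) = sqrt(29 + P) (j(P) = sqrt(P + 29) = sqrt(29 + P))
z(Q) = 1000/3 (z(Q) = (2*5)**3/3 = (1/3)*10**3 = (1/3)*1000 = 1000/3)
j(-38)*z(-3) = sqrt(29 - 38)*(1000/3) = sqrt(-9)*(1000/3) = (3*I)*(1000/3) = 1000*I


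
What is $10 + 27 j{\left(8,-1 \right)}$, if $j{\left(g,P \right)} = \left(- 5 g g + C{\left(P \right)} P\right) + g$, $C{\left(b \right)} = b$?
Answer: $-8387$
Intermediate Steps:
$j{\left(g,P \right)} = g + P^{2} - 5 g^{2}$ ($j{\left(g,P \right)} = \left(- 5 g g + P P\right) + g = \left(- 5 g^{2} + P^{2}\right) + g = \left(P^{2} - 5 g^{2}\right) + g = g + P^{2} - 5 g^{2}$)
$10 + 27 j{\left(8,-1 \right)} = 10 + 27 \left(8 + \left(-1\right)^{2} - 5 \cdot 8^{2}\right) = 10 + 27 \left(8 + 1 - 320\right) = 10 + 27 \left(-311\right) = 10 - 8397 = -8387$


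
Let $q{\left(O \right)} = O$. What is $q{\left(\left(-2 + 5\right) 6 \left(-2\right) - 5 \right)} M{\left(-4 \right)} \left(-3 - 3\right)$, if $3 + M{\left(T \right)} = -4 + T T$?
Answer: $2214$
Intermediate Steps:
$M{\left(T \right)} = -7 + T^{2}$ ($M{\left(T \right)} = -3 + \left(-4 + T T\right) = -3 + \left(-4 + T^{2}\right) = -7 + T^{2}$)
$q{\left(\left(-2 + 5\right) 6 \left(-2\right) - 5 \right)} M{\left(-4 \right)} \left(-3 - 3\right) = \left(\left(-2 + 5\right) 6 \left(-2\right) - 5\right) \left(-7 + \left(-4\right)^{2}\right) \left(-3 - 3\right) = \left(3 \cdot 6 \left(-2\right) - 5\right) \left(-7 + 16\right) \left(-6\right) = \left(18 \left(-2\right) - 5\right) 9 \left(-6\right) = \left(-36 - 5\right) 9 \left(-6\right) = \left(-41\right) 9 \left(-6\right) = \left(-369\right) \left(-6\right) = 2214$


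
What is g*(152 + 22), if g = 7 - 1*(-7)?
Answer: 2436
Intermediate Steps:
g = 14 (g = 7 + 7 = 14)
g*(152 + 22) = 14*(152 + 22) = 14*174 = 2436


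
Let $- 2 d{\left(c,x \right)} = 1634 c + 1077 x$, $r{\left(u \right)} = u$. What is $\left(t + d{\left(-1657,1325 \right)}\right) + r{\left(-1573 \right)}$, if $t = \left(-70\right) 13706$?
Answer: $- \frac{641473}{2} \approx -3.2074 \cdot 10^{5}$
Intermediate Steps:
$t = -959420$
$d{\left(c,x \right)} = - 817 c - \frac{1077 x}{2}$ ($d{\left(c,x \right)} = - \frac{1634 c + 1077 x}{2} = - \frac{1077 x + 1634 c}{2} = - 817 c - \frac{1077 x}{2}$)
$\left(t + d{\left(-1657,1325 \right)}\right) + r{\left(-1573 \right)} = \left(-959420 - - \frac{1280513}{2}\right) - 1573 = \left(-959420 + \left(1353769 - \frac{1427025}{2}\right)\right) - 1573 = \left(-959420 + \frac{1280513}{2}\right) - 1573 = - \frac{638327}{2} - 1573 = - \frac{641473}{2}$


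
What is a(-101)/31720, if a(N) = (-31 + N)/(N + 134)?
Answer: -1/7930 ≈ -0.00012610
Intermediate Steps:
a(N) = (-31 + N)/(134 + N)
a(-101)/31720 = ((-31 - 101)/(134 - 101))/31720 = (-132/33)*(1/31720) = ((1/33)*(-132))*(1/31720) = -4*1/31720 = -1/7930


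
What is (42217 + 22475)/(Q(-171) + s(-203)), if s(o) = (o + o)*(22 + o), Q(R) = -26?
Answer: 16173/18365 ≈ 0.88064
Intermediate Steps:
s(o) = 2*o*(22 + o) (s(o) = (2*o)*(22 + o) = 2*o*(22 + o))
(42217 + 22475)/(Q(-171) + s(-203)) = (42217 + 22475)/(-26 + 2*(-203)*(22 - 203)) = 64692/(-26 + 2*(-203)*(-181)) = 64692/(-26 + 73486) = 64692/73460 = 64692*(1/73460) = 16173/18365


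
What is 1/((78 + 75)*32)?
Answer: 1/4896 ≈ 0.00020425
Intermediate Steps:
1/((78 + 75)*32) = 1/(153*32) = 1/4896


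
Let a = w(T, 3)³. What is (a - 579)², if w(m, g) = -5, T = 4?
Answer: 495616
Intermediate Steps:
a = -125 (a = (-5)³ = -125)
(a - 579)² = (-125 - 579)² = (-704)² = 495616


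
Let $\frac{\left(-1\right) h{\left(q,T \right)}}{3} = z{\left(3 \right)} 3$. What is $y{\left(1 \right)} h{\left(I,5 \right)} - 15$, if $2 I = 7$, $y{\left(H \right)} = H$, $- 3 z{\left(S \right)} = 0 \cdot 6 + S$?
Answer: $-6$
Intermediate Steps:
$z{\left(S \right)} = - \frac{S}{3}$ ($z{\left(S \right)} = - \frac{0 \cdot 6 + S}{3} = - \frac{0 + S}{3} = - \frac{S}{3}$)
$I = \frac{7}{2}$ ($I = \frac{1}{2} \cdot 7 = \frac{7}{2} \approx 3.5$)
$h{\left(q,T \right)} = 9$ ($h{\left(q,T \right)} = - 3 \left(- \frac{1}{3}\right) 3 \cdot 3 = - 3 \left(\left(-1\right) 3\right) = \left(-3\right) \left(-3\right) = 9$)
$y{\left(1 \right)} h{\left(I,5 \right)} - 15 = 1 \cdot 9 - 15 = 9 - 15 = -6$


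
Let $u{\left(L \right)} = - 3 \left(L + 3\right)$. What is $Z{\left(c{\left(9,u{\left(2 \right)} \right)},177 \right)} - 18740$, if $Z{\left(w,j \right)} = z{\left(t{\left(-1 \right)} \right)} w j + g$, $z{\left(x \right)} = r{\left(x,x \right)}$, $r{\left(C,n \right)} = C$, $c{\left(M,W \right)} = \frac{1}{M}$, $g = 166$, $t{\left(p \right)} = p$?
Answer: $- \frac{55781}{3} \approx -18594.0$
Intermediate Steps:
$u{\left(L \right)} = -9 - 3 L$ ($u{\left(L \right)} = - 3 \left(3 + L\right) = -9 - 3 L$)
$z{\left(x \right)} = x$
$Z{\left(w,j \right)} = 166 - j w$ ($Z{\left(w,j \right)} = - w j + 166 = - j w + 166 = 166 - j w$)
$Z{\left(c{\left(9,u{\left(2 \right)} \right)},177 \right)} - 18740 = \left(166 - \frac{177}{9}\right) - 18740 = \left(166 - 177 \cdot \frac{1}{9}\right) - 18740 = \left(166 - \frac{59}{3}\right) - 18740 = \frac{439}{3} - 18740 = - \frac{55781}{3}$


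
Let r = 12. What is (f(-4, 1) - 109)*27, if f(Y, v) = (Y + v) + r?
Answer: -2700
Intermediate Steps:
f(Y, v) = 12 + Y + v (f(Y, v) = (Y + v) + 12 = 12 + Y + v)
(f(-4, 1) - 109)*27 = ((12 - 4 + 1) - 109)*27 = (9 - 109)*27 = -100*27 = -2700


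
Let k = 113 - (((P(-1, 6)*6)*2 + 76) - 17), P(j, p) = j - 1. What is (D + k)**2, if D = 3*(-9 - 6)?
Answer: 1089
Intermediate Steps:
P(j, p) = -1 + j
D = -45 (D = 3*(-15) = -45)
k = 78 (k = 113 - ((((-1 - 1)*6)*2 + 76) - 17) = 113 - ((-2*6*2 + 76) - 17) = 113 - ((-12*2 + 76) - 17) = 113 - ((-24 + 76) - 17) = 113 - (52 - 17) = 113 - 1*35 = 113 - 35 = 78)
(D + k)**2 = (-45 + 78)**2 = 33**2 = 1089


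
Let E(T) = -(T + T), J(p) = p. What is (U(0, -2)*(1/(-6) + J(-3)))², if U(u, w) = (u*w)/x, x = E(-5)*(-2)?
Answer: 0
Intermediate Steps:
E(T) = -2*T
x = -20 (x = -2*(-5)*(-2) = 10*(-2) = -20)
U(u, w) = -u*w/20 (U(u, w) = (u*w)/(-20) = (u*w)*(-1/20) = -u*w/20)
(U(0, -2)*(1/(-6) + J(-3)))² = ((-1/20*0*(-2))*(1/(-6) - 3))² = (0*(-⅙ - 3))² = (0*(-19/6))² = 0² = 0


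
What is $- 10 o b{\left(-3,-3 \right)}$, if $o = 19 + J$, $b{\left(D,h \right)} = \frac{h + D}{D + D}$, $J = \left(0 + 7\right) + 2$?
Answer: $-280$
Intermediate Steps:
$J = 9$ ($J = 7 + 2 = 9$)
$b{\left(D,h \right)} = \frac{D + h}{2 D}$
$o = 28$ ($o = 19 + 9 = 28$)
$- 10 o b{\left(-3,-3 \right)} = \left(-10\right) 28 \frac{-3 - 3}{2 \left(-3\right)} = - 280 \cdot \frac{1}{2} \left(- \frac{1}{3}\right) \left(-6\right) = \left(-280\right) 1 = -280$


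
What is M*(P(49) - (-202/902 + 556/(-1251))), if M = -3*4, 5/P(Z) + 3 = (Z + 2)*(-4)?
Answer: -80192/10373 ≈ -7.7308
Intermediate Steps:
P(Z) = 5/(-11 - 4*Z) (P(Z) = 5/(-3 + (Z + 2)*(-4)) = 5/(-3 + (2 + Z)*(-4)) = 5/(-3 + (-8 - 4*Z)) = 5/(-11 - 4*Z))
M = -12
M*(P(49) - (-202/902 + 556/(-1251))) = -12*(-5/(11 + 4*49) - (-202/902 + 556/(-1251))) = -12*(-5/(11 + 196) - (-202*1/902 + 556*(-1/1251))) = -12*(-5/207 - (-101/451 - 4/9)) = -12*(-5*1/207 - 1*(-2713/4059)) = -12*(-5/207 + 2713/4059) = -12*20048/31119 = -80192/10373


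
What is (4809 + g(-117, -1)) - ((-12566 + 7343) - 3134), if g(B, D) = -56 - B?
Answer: 13227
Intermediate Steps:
(4809 + g(-117, -1)) - ((-12566 + 7343) - 3134) = (4809 + (-56 - 1*(-117))) - ((-12566 + 7343) - 3134) = (4809 + (-56 + 117)) - (-5223 - 3134) = (4809 + 61) - 1*(-8357) = 4870 + 8357 = 13227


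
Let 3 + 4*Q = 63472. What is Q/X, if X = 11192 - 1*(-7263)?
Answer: 63469/73820 ≈ 0.85978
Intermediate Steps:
Q = 63469/4 (Q = -¾ + (¼)*63472 = -¾ + 15868 = 63469/4 ≈ 15867.)
X = 18455 (X = 11192 + 7263 = 18455)
Q/X = (63469/4)/18455 = (63469/4)*(1/18455) = 63469/73820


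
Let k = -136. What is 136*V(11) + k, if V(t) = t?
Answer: 1360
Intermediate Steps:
136*V(11) + k = 136*11 - 136 = 1496 - 136 = 1360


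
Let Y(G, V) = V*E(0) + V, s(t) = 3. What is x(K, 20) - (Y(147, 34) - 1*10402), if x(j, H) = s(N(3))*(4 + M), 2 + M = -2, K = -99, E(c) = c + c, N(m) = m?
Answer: 10368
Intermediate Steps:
E(c) = 2*c
Y(G, V) = V (Y(G, V) = V*(2*0) + V = V*0 + V = 0 + V = V)
M = -4 (M = -2 - 2 = -4)
x(j, H) = 0 (x(j, H) = 3*(4 - 4) = 3*0 = 0)
x(K, 20) - (Y(147, 34) - 1*10402) = 0 - (34 - 1*10402) = 0 - (34 - 10402) = 0 - 1*(-10368) = 0 + 10368 = 10368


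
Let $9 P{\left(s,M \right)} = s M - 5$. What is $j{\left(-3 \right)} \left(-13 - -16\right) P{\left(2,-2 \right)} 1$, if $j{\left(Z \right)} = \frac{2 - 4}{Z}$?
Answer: $-2$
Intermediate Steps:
$P{\left(s,M \right)} = - \frac{5}{9} + \frac{M s}{9}$ ($P{\left(s,M \right)} = \frac{s M - 5}{9} = \frac{M s - 5}{9} = \frac{-5 + M s}{9} = - \frac{5}{9} + \frac{M s}{9}$)
$j{\left(Z \right)} = - \frac{2}{Z}$ ($j{\left(Z \right)} = \frac{2 - 4}{Z} = - \frac{2}{Z}$)
$j{\left(-3 \right)} \left(-13 - -16\right) P{\left(2,-2 \right)} 1 = - \frac{2}{-3} \left(-13 - -16\right) \left(- \frac{5}{9} + \frac{1}{9} \left(-2\right) 2\right) 1 = \left(-2\right) \left(- \frac{1}{3}\right) \left(-13 + 16\right) \left(- \frac{5}{9} - \frac{4}{9}\right) 1 = \frac{2}{3} \cdot 3 \left(\left(-1\right) 1\right) = 2 \left(-1\right) = -2$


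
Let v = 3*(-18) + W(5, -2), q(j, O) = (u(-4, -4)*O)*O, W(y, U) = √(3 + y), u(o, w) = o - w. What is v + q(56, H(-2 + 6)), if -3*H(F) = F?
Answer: -54 + 2*√2 ≈ -51.172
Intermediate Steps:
H(F) = -F/3
q(j, O) = 0 (q(j, O) = ((-4 - 1*(-4))*O)*O = ((-4 + 4)*O)*O = (0*O)*O = 0*O = 0)
v = -54 + 2*√2 (v = 3*(-18) + √(3 + 5) = -54 + √8 = -54 + 2*√2 ≈ -51.172)
v + q(56, H(-2 + 6)) = (-54 + 2*√2) + 0 = -54 + 2*√2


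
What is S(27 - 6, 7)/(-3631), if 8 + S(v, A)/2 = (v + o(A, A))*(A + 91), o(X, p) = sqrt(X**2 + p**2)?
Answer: -4100/3631 - 1372*sqrt(2)/3631 ≈ -1.6635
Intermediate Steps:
S(v, A) = -16 + 2*(91 + A)*(v + sqrt(2)*sqrt(A**2)) (S(v, A) = -16 + 2*((v + sqrt(A**2 + A**2))*(A + 91)) = -16 + 2*((v + sqrt(2*A**2))*(91 + A)) = -16 + 2*((v + sqrt(2)*sqrt(A**2))*(91 + A)) = -16 + 2*((91 + A)*(v + sqrt(2)*sqrt(A**2))) = -16 + 2*(91 + A)*(v + sqrt(2)*sqrt(A**2)))
S(27 - 6, 7)/(-3631) = (-16 + 182*(27 - 6) + 2*7*(27 - 6) + 182*sqrt(2)*sqrt(7**2) + 2*7*sqrt(2)*sqrt(7**2))/(-3631) = (-16 + 182*21 + 2*7*21 + 182*sqrt(2)*sqrt(49) + 2*7*sqrt(2)*sqrt(49))*(-1/3631) = (-16 + 3822 + 294 + 182*sqrt(2)*7 + 2*7*sqrt(2)*7)*(-1/3631) = (-16 + 3822 + 294 + 1274*sqrt(2) + 98*sqrt(2))*(-1/3631) = (4100 + 1372*sqrt(2))*(-1/3631) = -4100/3631 - 1372*sqrt(2)/3631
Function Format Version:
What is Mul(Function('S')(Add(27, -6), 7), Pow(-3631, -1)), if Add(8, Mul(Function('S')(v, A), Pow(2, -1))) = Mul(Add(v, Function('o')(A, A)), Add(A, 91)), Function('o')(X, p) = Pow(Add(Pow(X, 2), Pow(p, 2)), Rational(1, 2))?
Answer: Add(Rational(-4100, 3631), Mul(Rational(-1372, 3631), Pow(2, Rational(1, 2)))) ≈ -1.6635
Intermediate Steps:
Function('S')(v, A) = Add(-16, Mul(2, Add(91, A), Add(v, Mul(Pow(2, Rational(1, 2)), Pow(Pow(A, 2), Rational(1, 2)))))) (Function('S')(v, A) = Add(-16, Mul(2, Mul(Add(v, Pow(Add(Pow(A, 2), Pow(A, 2)), Rational(1, 2))), Add(A, 91)))) = Add(-16, Mul(2, Mul(Add(v, Pow(Mul(2, Pow(A, 2)), Rational(1, 2))), Add(91, A)))) = Add(-16, Mul(2, Mul(Add(v, Mul(Pow(2, Rational(1, 2)), Pow(Pow(A, 2), Rational(1, 2)))), Add(91, A)))) = Add(-16, Mul(2, Mul(Add(91, A), Add(v, Mul(Pow(2, Rational(1, 2)), Pow(Pow(A, 2), Rational(1, 2))))))) = Add(-16, Mul(2, Add(91, A), Add(v, Mul(Pow(2, Rational(1, 2)), Pow(Pow(A, 2), Rational(1, 2)))))))
Mul(Function('S')(Add(27, -6), 7), Pow(-3631, -1)) = Mul(Add(-16, Mul(182, Add(27, -6)), Mul(2, 7, Add(27, -6)), Mul(182, Pow(2, Rational(1, 2)), Pow(Pow(7, 2), Rational(1, 2))), Mul(2, 7, Pow(2, Rational(1, 2)), Pow(Pow(7, 2), Rational(1, 2)))), Pow(-3631, -1)) = Mul(Add(-16, Mul(182, 21), Mul(2, 7, 21), Mul(182, Pow(2, Rational(1, 2)), Pow(49, Rational(1, 2))), Mul(2, 7, Pow(2, Rational(1, 2)), Pow(49, Rational(1, 2)))), Rational(-1, 3631)) = Mul(Add(-16, 3822, 294, Mul(182, Pow(2, Rational(1, 2)), 7), Mul(2, 7, Pow(2, Rational(1, 2)), 7)), Rational(-1, 3631)) = Mul(Add(-16, 3822, 294, Mul(1274, Pow(2, Rational(1, 2))), Mul(98, Pow(2, Rational(1, 2)))), Rational(-1, 3631)) = Mul(Add(4100, Mul(1372, Pow(2, Rational(1, 2)))), Rational(-1, 3631)) = Add(Rational(-4100, 3631), Mul(Rational(-1372, 3631), Pow(2, Rational(1, 2))))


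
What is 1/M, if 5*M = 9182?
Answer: 5/9182 ≈ 0.00054454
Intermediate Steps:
M = 9182/5 (M = (⅕)*9182 = 9182/5 ≈ 1836.4)
1/M = 1/(9182/5) = 5/9182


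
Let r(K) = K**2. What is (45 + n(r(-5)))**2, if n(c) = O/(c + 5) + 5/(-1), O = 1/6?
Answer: 51854401/32400 ≈ 1600.4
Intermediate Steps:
O = 1/6 ≈ 0.16667
n(c) = -5 + 1/(6*(5 + c)) (n(c) = 1/(6*(c + 5)) + 5/(-1) = 1/(6*(5 + c)) + 5*(-1) = 1/(6*(5 + c)) - 5 = -5 + 1/(6*(5 + c)))
(45 + n(r(-5)))**2 = (45 + (-149 - 30*(-5)**2)/(6*(5 + (-5)**2)))**2 = (45 + (-149 - 30*25)/(6*(5 + 25)))**2 = (45 + (1/6)*(-149 - 750)/30)**2 = (45 + (1/6)*(1/30)*(-899))**2 = (45 - 899/180)**2 = (7201/180)**2 = 51854401/32400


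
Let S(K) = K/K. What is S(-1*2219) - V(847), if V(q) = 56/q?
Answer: 113/121 ≈ 0.93388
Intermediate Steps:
S(K) = 1
S(-1*2219) - V(847) = 1 - 56/847 = 1 - 1*8/121 = 1 - 8/121 = 113/121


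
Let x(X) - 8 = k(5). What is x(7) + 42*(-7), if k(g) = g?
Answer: -281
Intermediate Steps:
x(X) = 13 (x(X) = 8 + 5 = 13)
x(7) + 42*(-7) = 13 + 42*(-7) = 13 - 294 = -281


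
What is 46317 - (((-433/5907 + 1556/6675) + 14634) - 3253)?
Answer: 153054789287/4381025 ≈ 34936.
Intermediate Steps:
46317 - (((-433/5907 + 1556/6675) + 14634) - 3253) = 46317 - ((700113/4381025 + 14634) - 3253) = 46317 - (64112619963/4381025 - 3253) = 46317 - 1*49861145638/4381025 = 46317 - 49861145638/4381025 = 153054789287/4381025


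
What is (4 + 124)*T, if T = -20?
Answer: -2560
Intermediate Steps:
(4 + 124)*T = (4 + 124)*(-20) = 128*(-20) = -2560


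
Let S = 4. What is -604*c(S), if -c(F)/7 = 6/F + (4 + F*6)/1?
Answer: 124726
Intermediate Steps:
c(F) = -28 - 42*F - 42/F (c(F) = -7*(6/F + (4 + F*6)/1) = -7*(6/F + (4 + 6*F)*1) = -7*(6/F + (4 + 6*F)) = -7*(4 + 6*F + 6/F) = -28 - 42*F - 42/F)
-604*c(S) = -604*(-28 - 42*4 - 42/4) = -604*(-28 - 168 - 42*¼) = -604*(-28 - 168 - 21/2) = -604*(-413/2) = 124726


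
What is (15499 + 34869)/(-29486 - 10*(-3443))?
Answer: 3148/309 ≈ 10.188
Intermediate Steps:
(15499 + 34869)/(-29486 - 10*(-3443)) = 50368/(-29486 + 34430) = 50368/4944 = 50368*(1/4944) = 3148/309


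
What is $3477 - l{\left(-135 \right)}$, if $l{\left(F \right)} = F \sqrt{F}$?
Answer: $3477 + 405 i \sqrt{15} \approx 3477.0 + 1568.6 i$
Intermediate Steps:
$l{\left(F \right)} = F^{\frac{3}{2}}$
$3477 - l{\left(-135 \right)} = 3477 - \left(-135\right)^{\frac{3}{2}} = 3477 - - 405 i \sqrt{15} = 3477 + 405 i \sqrt{15}$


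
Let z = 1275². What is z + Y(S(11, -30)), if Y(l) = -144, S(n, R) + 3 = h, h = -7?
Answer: 1625481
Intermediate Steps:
S(n, R) = -10 (S(n, R) = -3 - 7 = -10)
z = 1625625
z + Y(S(11, -30)) = 1625625 - 144 = 1625481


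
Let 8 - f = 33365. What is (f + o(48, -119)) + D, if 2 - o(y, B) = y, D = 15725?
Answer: -17678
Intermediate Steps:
o(y, B) = 2 - y
f = -33357 (f = 8 - 1*33365 = 8 - 33365 = -33357)
(f + o(48, -119)) + D = (-33357 + (2 - 1*48)) + 15725 = (-33357 + (2 - 48)) + 15725 = (-33357 - 46) + 15725 = -33403 + 15725 = -17678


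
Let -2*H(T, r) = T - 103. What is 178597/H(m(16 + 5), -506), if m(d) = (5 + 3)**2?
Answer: 357194/39 ≈ 9158.8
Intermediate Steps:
m(d) = 64 (m(d) = 8**2 = 64)
H(T, r) = 103/2 - T/2 (H(T, r) = -(T - 103)/2 = -(-103 + T)/2 = 103/2 - T/2)
178597/H(m(16 + 5), -506) = 178597/(103/2 - 1/2*64) = 178597/(103/2 - 32) = 178597/(39/2) = 178597*(2/39) = 357194/39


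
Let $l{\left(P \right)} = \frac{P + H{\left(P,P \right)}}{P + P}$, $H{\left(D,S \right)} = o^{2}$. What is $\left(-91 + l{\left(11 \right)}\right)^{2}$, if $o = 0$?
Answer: $\frac{32761}{4} \approx 8190.3$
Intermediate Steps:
$H{\left(D,S \right)} = 0$ ($H{\left(D,S \right)} = 0^{2} = 0$)
$l{\left(P \right)} = \frac{1}{2}$ ($l{\left(P \right)} = \frac{P + 0}{P + P} = \frac{P}{2 P} = P \frac{1}{2 P} = \frac{1}{2}$)
$\left(-91 + l{\left(11 \right)}\right)^{2} = \left(-91 + \frac{1}{2}\right)^{2} = \left(- \frac{181}{2}\right)^{2} = \frac{32761}{4}$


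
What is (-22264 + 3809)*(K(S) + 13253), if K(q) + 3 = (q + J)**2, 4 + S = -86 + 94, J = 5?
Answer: -246023605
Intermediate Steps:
S = 4 (S = -4 + (-86 + 94) = -4 + 8 = 4)
K(q) = -3 + (5 + q)**2 (K(q) = -3 + (q + 5)**2 = -3 + (5 + q)**2)
(-22264 + 3809)*(K(S) + 13253) = (-22264 + 3809)*((-3 + (5 + 4)**2) + 13253) = -18455*((-3 + 9**2) + 13253) = -18455*((-3 + 81) + 13253) = -18455*(78 + 13253) = -18455*13331 = -246023605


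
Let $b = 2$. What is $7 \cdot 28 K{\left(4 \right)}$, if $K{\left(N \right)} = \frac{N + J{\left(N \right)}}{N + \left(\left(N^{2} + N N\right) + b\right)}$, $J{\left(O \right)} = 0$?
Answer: $\frac{392}{19} \approx 20.632$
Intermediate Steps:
$K{\left(N \right)} = \frac{N}{2 + N + 2 N^{2}}$ ($K{\left(N \right)} = \frac{N + 0}{N + \left(\left(N^{2} + N N\right) + 2\right)} = \frac{N}{N + \left(\left(N^{2} + N^{2}\right) + 2\right)} = \frac{N}{N + \left(2 N^{2} + 2\right)} = \frac{N}{N + \left(2 + 2 N^{2}\right)} = \frac{N}{2 + N + 2 N^{2}}$)
$7 \cdot 28 K{\left(4 \right)} = 7 \cdot 28 \frac{4}{2 + 4 + 2 \cdot 4^{2}} = 196 \frac{4}{2 + 4 + 2 \cdot 16} = 196 \frac{4}{2 + 4 + 32} = 196 \cdot \frac{4}{38} = 196 \cdot 4 \cdot \frac{1}{38} = 196 \cdot \frac{2}{19} = \frac{392}{19}$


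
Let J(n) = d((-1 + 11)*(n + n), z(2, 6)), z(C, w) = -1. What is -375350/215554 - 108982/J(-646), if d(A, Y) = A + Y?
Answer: 9320804339/1392586617 ≈ 6.6932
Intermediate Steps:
J(n) = -1 + 20*n (J(n) = (-1 + 11)*(n + n) - 1 = 10*(2*n) - 1 = 20*n - 1 = -1 + 20*n)
-375350/215554 - 108982/J(-646) = -375350/215554 - 108982/(-1 + 20*(-646)) = -375350*1/215554 - 108982/(-1 - 12920) = -187675/107777 - 108982/(-12921) = -187675/107777 - 108982*(-1/12921) = -187675/107777 + 108982/12921 = 9320804339/1392586617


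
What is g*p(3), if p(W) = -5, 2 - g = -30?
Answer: -160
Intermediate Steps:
g = 32 (g = 2 - 1*(-30) = 2 + 30 = 32)
g*p(3) = 32*(-5) = -160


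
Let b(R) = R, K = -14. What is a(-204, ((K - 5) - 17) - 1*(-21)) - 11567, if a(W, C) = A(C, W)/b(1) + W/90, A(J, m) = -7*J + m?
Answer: -175024/15 ≈ -11668.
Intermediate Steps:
A(J, m) = m - 7*J
a(W, C) = -7*C + 91*W/90 (a(W, C) = (W - 7*C)/1 + W/90 = (W - 7*C)*1 + W*(1/90) = (W - 7*C) + W/90 = -7*C + 91*W/90)
a(-204, ((K - 5) - 17) - 1*(-21)) - 11567 = (-7*(((-14 - 5) - 17) - 1*(-21)) + (91/90)*(-204)) - 11567 = (-7*((-19 - 17) + 21) - 3094/15) - 11567 = (-7*(-36 + 21) - 3094/15) - 11567 = (-7*(-15) - 3094/15) - 11567 = (105 - 3094/15) - 11567 = -1519/15 - 11567 = -175024/15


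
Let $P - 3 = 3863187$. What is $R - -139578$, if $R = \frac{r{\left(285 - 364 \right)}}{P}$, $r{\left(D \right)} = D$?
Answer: $\frac{539216333741}{3863190} \approx 1.3958 \cdot 10^{5}$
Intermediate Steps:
$P = 3863190$ ($P = 3 + 3863187 = 3863190$)
$R = - \frac{79}{3863190}$ ($R = \frac{285 - 364}{3863190} = \left(-79\right) \frac{1}{3863190} = - \frac{79}{3863190} \approx -2.0449 \cdot 10^{-5}$)
$R - -139578 = - \frac{79}{3863190} - -139578 = - \frac{79}{3863190} + 139578 = \frac{539216333741}{3863190}$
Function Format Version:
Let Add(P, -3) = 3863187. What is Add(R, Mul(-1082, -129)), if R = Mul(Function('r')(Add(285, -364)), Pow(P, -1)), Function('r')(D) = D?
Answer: Rational(539216333741, 3863190) ≈ 1.3958e+5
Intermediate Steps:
P = 3863190 (P = Add(3, 3863187) = 3863190)
R = Rational(-79, 3863190) (R = Mul(Add(285, -364), Pow(3863190, -1)) = Mul(-79, Rational(1, 3863190)) = Rational(-79, 3863190) ≈ -2.0449e-5)
Add(R, Mul(-1082, -129)) = Add(Rational(-79, 3863190), Mul(-1082, -129)) = Add(Rational(-79, 3863190), 139578) = Rational(539216333741, 3863190)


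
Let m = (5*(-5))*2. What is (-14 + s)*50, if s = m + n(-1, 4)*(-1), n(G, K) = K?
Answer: -3400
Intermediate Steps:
m = -50 (m = -25*2 = -50)
s = -54 (s = -50 + 4*(-1) = -50 - 4 = -54)
(-14 + s)*50 = (-14 - 54)*50 = -68*50 = -3400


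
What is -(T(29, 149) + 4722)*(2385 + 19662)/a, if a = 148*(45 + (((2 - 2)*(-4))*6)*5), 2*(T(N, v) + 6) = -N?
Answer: -69102647/4440 ≈ -15564.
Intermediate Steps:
T(N, v) = -6 - N/2 (T(N, v) = -6 + (-N)/2 = -6 - N/2)
a = 6660 (a = 148*(45 + ((0*(-4))*6)*5) = 148*(45 + (0*6)*5) = 148*(45 + 0*5) = 148*(45 + 0) = 148*45 = 6660)
-(T(29, 149) + 4722)*(2385 + 19662)/a = -((-6 - ½*29) + 4722)*(2385 + 19662)/6660 = -((-6 - 29/2) + 4722)*22047/6660 = -(-41/2 + 4722)*22047/6660 = -(9403/2)*22047/6660 = -207307941/(2*6660) = -1*69102647/4440 = -69102647/4440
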